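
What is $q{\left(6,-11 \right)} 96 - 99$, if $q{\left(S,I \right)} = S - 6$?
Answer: $-99$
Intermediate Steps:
$q{\left(S,I \right)} = -6 + S$
$q{\left(6,-11 \right)} 96 - 99 = \left(-6 + 6\right) 96 - 99 = 0 \cdot 96 - 99 = 0 - 99 = -99$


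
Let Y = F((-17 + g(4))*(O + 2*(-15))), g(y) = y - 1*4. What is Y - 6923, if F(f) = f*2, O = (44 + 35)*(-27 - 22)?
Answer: 125711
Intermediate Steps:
g(y) = -4 + y (g(y) = y - 4 = -4 + y)
O = -3871 (O = 79*(-49) = -3871)
F(f) = 2*f
Y = 132634 (Y = 2*((-17 + (-4 + 4))*(-3871 + 2*(-15))) = 2*((-17 + 0)*(-3871 - 30)) = 2*(-17*(-3901)) = 2*66317 = 132634)
Y - 6923 = 132634 - 6923 = 125711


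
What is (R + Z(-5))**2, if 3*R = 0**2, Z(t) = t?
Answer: 25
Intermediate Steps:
R = 0 (R = (1/3)*0**2 = (1/3)*0 = 0)
(R + Z(-5))**2 = (0 - 5)**2 = (-5)**2 = 25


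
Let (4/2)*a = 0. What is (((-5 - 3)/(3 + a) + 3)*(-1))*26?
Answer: -26/3 ≈ -8.6667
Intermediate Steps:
a = 0 (a = (½)*0 = 0)
(((-5 - 3)/(3 + a) + 3)*(-1))*26 = (((-5 - 3)/(3 + 0) + 3)*(-1))*26 = ((-8/3 + 3)*(-1))*26 = ((⅓)*(-1))*26 = -⅓*26 = -26/3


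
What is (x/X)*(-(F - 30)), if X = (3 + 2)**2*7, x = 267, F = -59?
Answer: 23763/175 ≈ 135.79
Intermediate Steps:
X = 175 (X = 5**2*7 = 25*7 = 175)
(x/X)*(-(F - 30)) = (267/175)*(-(-59 - 30)) = (267*(1/175))*(-1*(-89)) = (267/175)*89 = 23763/175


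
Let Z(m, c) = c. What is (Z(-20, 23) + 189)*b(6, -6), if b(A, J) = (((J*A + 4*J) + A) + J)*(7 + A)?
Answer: -165360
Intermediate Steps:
b(A, J) = (7 + A)*(A + 5*J + A*J) (b(A, J) = (((A*J + 4*J) + A) + J)*(7 + A) = (((4*J + A*J) + A) + J)*(7 + A) = ((A + 4*J + A*J) + J)*(7 + A) = (A + 5*J + A*J)*(7 + A) = (7 + A)*(A + 5*J + A*J))
(Z(-20, 23) + 189)*b(6, -6) = (23 + 189)*(6² + 7*6 + 35*(-6) - 6*6² + 12*6*(-6)) = 212*(36 + 42 - 210 - 6*36 - 432) = 212*(36 + 42 - 210 - 216 - 432) = 212*(-780) = -165360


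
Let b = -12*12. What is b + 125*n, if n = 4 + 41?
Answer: 5481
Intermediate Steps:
b = -144
n = 45
b + 125*n = -144 + 125*45 = -144 + 5625 = 5481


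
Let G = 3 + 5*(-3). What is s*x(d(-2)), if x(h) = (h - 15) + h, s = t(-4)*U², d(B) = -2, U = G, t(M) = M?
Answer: 10944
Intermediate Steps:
G = -12 (G = 3 - 15 = -12)
U = -12
s = -576 (s = -4*(-12)² = -4*144 = -576)
x(h) = -15 + 2*h (x(h) = (-15 + h) + h = -15 + 2*h)
s*x(d(-2)) = -576*(-15 + 2*(-2)) = -576*(-15 - 4) = -576*(-19) = 10944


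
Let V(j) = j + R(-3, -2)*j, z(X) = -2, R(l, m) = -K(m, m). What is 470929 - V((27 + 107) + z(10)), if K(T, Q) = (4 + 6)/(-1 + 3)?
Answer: 471457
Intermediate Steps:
K(T, Q) = 5 (K(T, Q) = 10/2 = 10*(½) = 5)
R(l, m) = -5 (R(l, m) = -1*5 = -5)
V(j) = -4*j (V(j) = j - 5*j = -4*j)
470929 - V((27 + 107) + z(10)) = 470929 - (-4)*((27 + 107) - 2) = 470929 - (-4)*(134 - 2) = 470929 - (-4)*132 = 470929 - 1*(-528) = 470929 + 528 = 471457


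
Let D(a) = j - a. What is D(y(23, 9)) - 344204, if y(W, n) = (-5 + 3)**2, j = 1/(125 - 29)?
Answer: -33043967/96 ≈ -3.4421e+5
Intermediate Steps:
j = 1/96 ≈ 0.010417
y(W, n) = 4 (y(W, n) = (-2)**2 = 4)
D(a) = 1/96 - a
D(y(23, 9)) - 344204 = (1/96 - 1*4) - 344204 = (1/96 - 4) - 344204 = -383/96 - 344204 = -33043967/96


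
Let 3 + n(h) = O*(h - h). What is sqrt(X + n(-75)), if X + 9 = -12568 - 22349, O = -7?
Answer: 3*I*sqrt(3881) ≈ 186.89*I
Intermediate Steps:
X = -34926 (X = -9 + (-12568 - 22349) = -9 - 34917 = -34926)
n(h) = -3 (n(h) = -3 - 7*(h - h) = -3 - 7*0 = -3 + 0 = -3)
sqrt(X + n(-75)) = sqrt(-34926 - 3) = sqrt(-34929) = 3*I*sqrt(3881)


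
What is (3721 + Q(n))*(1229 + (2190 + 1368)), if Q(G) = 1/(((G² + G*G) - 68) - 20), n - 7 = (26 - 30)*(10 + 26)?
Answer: 667075395937/37450 ≈ 1.7812e+7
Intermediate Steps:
n = -137 (n = 7 + (26 - 30)*(10 + 26) = 7 - 4*36 = 7 - 144 = -137)
Q(G) = 1/(-88 + 2*G²) (Q(G) = 1/(((G² + G²) - 68) - 20) = 1/((2*G² - 68) - 20) = 1/((-68 + 2*G²) - 20) = 1/(-88 + 2*G²))
(3721 + Q(n))*(1229 + (2190 + 1368)) = (3721 + 1/(2*(-44 + (-137)²)))*(1229 + (2190 + 1368)) = (3721 + 1/(2*(-44 + 18769)))*(1229 + 3558) = (3721 + (½)/18725)*4787 = (3721 + (½)*(1/18725))*4787 = (3721 + 1/37450)*4787 = (139351451/37450)*4787 = 667075395937/37450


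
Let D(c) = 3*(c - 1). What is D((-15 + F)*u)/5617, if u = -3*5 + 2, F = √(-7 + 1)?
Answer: 582/5617 - 39*I*√6/5617 ≈ 0.10361 - 0.017007*I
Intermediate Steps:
F = I*√6 (F = √(-6) = I*√6 ≈ 2.4495*I)
u = -13 (u = -15 + 2 = -13)
D(c) = -3 + 3*c (D(c) = 3*(-1 + c) = -3 + 3*c)
D((-15 + F)*u)/5617 = (-3 + 3*((-15 + I*√6)*(-13)))/5617 = (-3 + 3*(195 - 13*I*√6))*(1/5617) = (-3 + (585 - 39*I*√6))*(1/5617) = (582 - 39*I*√6)*(1/5617) = 582/5617 - 39*I*√6/5617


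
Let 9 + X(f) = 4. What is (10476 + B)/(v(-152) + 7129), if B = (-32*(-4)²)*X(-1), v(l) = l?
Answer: 13036/6977 ≈ 1.8684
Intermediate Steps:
X(f) = -5 (X(f) = -9 + 4 = -5)
B = 2560 (B = -32*(-4)²*(-5) = -32*16*(-5) = -512*(-5) = 2560)
(10476 + B)/(v(-152) + 7129) = (10476 + 2560)/(-152 + 7129) = 13036/6977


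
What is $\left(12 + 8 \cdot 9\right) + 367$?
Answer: $451$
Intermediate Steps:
$\left(12 + 8 \cdot 9\right) + 367 = \left(12 + 72\right) + 367 = 84 + 367 = 451$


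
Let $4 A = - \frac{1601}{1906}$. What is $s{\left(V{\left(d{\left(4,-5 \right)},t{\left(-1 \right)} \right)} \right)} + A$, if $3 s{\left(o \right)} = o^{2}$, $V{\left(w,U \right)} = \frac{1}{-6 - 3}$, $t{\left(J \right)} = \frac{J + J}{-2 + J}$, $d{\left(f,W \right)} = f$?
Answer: $- \frac{381419}{1852632} \approx -0.20588$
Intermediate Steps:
$t{\left(J \right)} = \frac{2 J}{-2 + J}$
$A = - \frac{1601}{7624}$ ($A = \frac{\left(-1601\right) \frac{1}{1906}}{4} = \frac{1}{4} \left(- \frac{1601}{1906}\right) = - \frac{1601}{7624} \approx -0.20999$)
$V{\left(w,U \right)} = - \frac{1}{9}$ ($V{\left(w,U \right)} = \frac{1}{-9} = - \frac{1}{9}$)
$s{\left(o \right)} = \frac{o^{2}}{3}$
$s{\left(V{\left(d{\left(4,-5 \right)},t{\left(-1 \right)} \right)} \right)} + A = \frac{\left(- \frac{1}{9}\right)^{2}}{3} - \frac{1601}{7624} = \frac{1}{3} \cdot \frac{1}{81} - \frac{1601}{7624} = \frac{1}{243} - \frac{1601}{7624} = - \frac{381419}{1852632}$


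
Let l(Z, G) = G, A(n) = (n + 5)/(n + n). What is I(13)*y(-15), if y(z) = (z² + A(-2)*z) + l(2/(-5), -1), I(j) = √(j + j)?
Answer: 941*√26/4 ≈ 1199.5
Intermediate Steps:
A(n) = (5 + n)/(2*n) (A(n) = (5 + n)/((2*n)) = (5 + n)*(1/(2*n)) = (5 + n)/(2*n))
I(j) = √2*√j (I(j) = √(2*j) = √2*√j)
y(z) = -1 + z² - 3*z/4 (y(z) = (z² + ((½)*(5 - 2)/(-2))*z) - 1 = (z² + ((½)*(-½)*3)*z) - 1 = (z² - 3*z/4) - 1 = -1 + z² - 3*z/4)
I(13)*y(-15) = (√2*√13)*(-1 + (-15)² - ¾*(-15)) = √26*(-1 + 225 + 45/4) = √26*(941/4) = 941*√26/4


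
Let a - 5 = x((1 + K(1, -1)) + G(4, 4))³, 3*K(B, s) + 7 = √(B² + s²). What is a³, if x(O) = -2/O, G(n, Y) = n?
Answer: 2419258619456315/26439622160671 + 281753565016194*√2/26439622160671 ≈ 106.57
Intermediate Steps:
K(B, s) = -7/3 + √(B² + s²)/3
a = 5 - 8/(8/3 + √2/3)³ (a = 5 + (-2/((1 + (-7/3 + √(1² + (-1)²)/3)) + 4))³ = 5 + (-2/((1 + (-7/3 + √(1 + 1)/3)) + 4))³ = 5 + (-2/((1 + (-7/3 + √2/3)) + 4))³ = 5 + (-2/((-4/3 + √2/3) + 4))³ = 5 + (-2/(8/3 + √2/3))³ = 5 - 8/(8/3 + √2/3)³ ≈ 4.7411)
a³ = (133835/29791 + 5238*√2/29791)³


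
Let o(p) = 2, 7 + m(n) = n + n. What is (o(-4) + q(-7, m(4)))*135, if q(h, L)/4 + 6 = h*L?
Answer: -6750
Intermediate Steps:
m(n) = -7 + 2*n (m(n) = -7 + (n + n) = -7 + 2*n)
q(h, L) = -24 + 4*L*h (q(h, L) = -24 + 4*(h*L) = -24 + 4*(L*h) = -24 + 4*L*h)
(o(-4) + q(-7, m(4)))*135 = (2 + (-24 + 4*(-7 + 2*4)*(-7)))*135 = (2 + (-24 + 4*(-7 + 8)*(-7)))*135 = (2 + (-24 + 4*1*(-7)))*135 = (2 + (-24 - 28))*135 = (2 - 52)*135 = -50*135 = -6750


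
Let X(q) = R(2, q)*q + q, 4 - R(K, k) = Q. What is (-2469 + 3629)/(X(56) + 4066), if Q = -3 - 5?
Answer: 580/2397 ≈ 0.24197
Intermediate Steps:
Q = -8
R(K, k) = 12 (R(K, k) = 4 - 1*(-8) = 4 + 8 = 12)
X(q) = 13*q (X(q) = 12*q + q = 13*q)
(-2469 + 3629)/(X(56) + 4066) = (-2469 + 3629)/(13*56 + 4066) = 1160/(728 + 4066) = 1160/4794 = 1160*(1/4794) = 580/2397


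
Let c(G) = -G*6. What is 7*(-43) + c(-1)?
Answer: -295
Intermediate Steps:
c(G) = -6*G
7*(-43) + c(-1) = 7*(-43) - 6*(-1) = -301 + 6 = -295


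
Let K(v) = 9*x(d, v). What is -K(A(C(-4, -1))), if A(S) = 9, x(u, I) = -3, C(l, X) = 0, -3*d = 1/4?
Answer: 27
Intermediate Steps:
d = -1/12 (d = -⅓/4 = -⅓*¼ = -1/12 ≈ -0.083333)
K(v) = -27 (K(v) = 9*(-3) = -27)
-K(A(C(-4, -1))) = -1*(-27) = 27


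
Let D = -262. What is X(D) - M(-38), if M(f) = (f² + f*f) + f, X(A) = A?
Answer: -3112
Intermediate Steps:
M(f) = f + 2*f² (M(f) = (f² + f²) + f = 2*f² + f = f + 2*f²)
X(D) - M(-38) = -262 - (-38)*(1 + 2*(-38)) = -262 - (-38)*(1 - 76) = -262 - (-38)*(-75) = -262 - 1*2850 = -262 - 2850 = -3112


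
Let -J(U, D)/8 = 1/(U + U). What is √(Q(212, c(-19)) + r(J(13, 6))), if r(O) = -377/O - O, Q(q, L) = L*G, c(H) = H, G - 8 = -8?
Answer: 3*√92053/26 ≈ 35.008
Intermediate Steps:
G = 0 (G = 8 - 8 = 0)
Q(q, L) = 0 (Q(q, L) = L*0 = 0)
J(U, D) = -4/U (J(U, D) = -8/(U + U) = -8*1/(2*U) = -4/U)
r(O) = -O - 377/O
√(Q(212, c(-19)) + r(J(13, 6))) = √(0 + (-(-4)/13 - 377/((-4/13)))) = √(0 + (-(-4)/13 - 377/((-4*1/13)))) = √(0 + (-1*(-4/13) - 377/(-4/13))) = √(0 + (4/13 - 377*(-13/4))) = √(0 + (4/13 + 4901/4)) = √(0 + 63729/52) = √(63729/52) = 3*√92053/26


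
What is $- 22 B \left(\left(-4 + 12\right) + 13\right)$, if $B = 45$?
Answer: $-20790$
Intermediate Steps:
$- 22 B \left(\left(-4 + 12\right) + 13\right) = \left(-22\right) 45 \left(\left(-4 + 12\right) + 13\right) = - 990 \left(8 + 13\right) = \left(-990\right) 21 = -20790$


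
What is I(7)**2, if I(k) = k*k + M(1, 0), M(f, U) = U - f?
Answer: 2304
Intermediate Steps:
I(k) = -1 + k**2 (I(k) = k*k + (0 - 1*1) = k**2 + (0 - 1) = k**2 - 1 = -1 + k**2)
I(7)**2 = (-1 + 7**2)**2 = (-1 + 49)**2 = 48**2 = 2304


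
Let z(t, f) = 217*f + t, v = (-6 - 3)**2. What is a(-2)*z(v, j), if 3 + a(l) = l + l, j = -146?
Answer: 221207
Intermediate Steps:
v = 81 (v = (-9)**2 = 81)
a(l) = -3 + 2*l (a(l) = -3 + (l + l) = -3 + 2*l)
z(t, f) = t + 217*f
a(-2)*z(v, j) = (-3 + 2*(-2))*(81 + 217*(-146)) = (-3 - 4)*(81 - 31682) = -7*(-31601) = 221207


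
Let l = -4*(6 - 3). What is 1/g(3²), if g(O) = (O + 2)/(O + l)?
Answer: -3/11 ≈ -0.27273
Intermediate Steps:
l = -12 (l = -4*3 = -12)
g(O) = (2 + O)/(-12 + O) (g(O) = (O + 2)/(O - 12) = (2 + O)/(-12 + O))
1/g(3²) = 1/((2 + 3²)/(-12 + 3²)) = 1/((2 + 9)/(-12 + 9)) = 1/(11/(-3)) = 1/(-⅓*11) = 1/(-11/3) = -3/11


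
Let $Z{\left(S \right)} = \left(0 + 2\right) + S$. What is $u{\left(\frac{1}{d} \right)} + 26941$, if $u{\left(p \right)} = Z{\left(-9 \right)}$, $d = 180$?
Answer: $26934$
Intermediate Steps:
$Z{\left(S \right)} = 2 + S$
$u{\left(p \right)} = -7$ ($u{\left(p \right)} = 2 - 9 = -7$)
$u{\left(\frac{1}{d} \right)} + 26941 = -7 + 26941 = 26934$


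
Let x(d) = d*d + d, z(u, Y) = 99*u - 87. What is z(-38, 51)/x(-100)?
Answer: -1283/3300 ≈ -0.38879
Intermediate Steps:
z(u, Y) = -87 + 99*u
x(d) = d + d² (x(d) = d² + d = d + d²)
z(-38, 51)/x(-100) = (-87 + 99*(-38))/((-100*(1 - 100))) = (-87 - 3762)/((-100*(-99))) = -3849/9900 = -3849*1/9900 = -1283/3300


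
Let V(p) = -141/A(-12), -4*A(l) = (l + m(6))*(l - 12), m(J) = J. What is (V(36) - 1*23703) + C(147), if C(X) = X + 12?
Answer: -282481/12 ≈ -23540.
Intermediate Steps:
C(X) = 12 + X
A(l) = -(-12 + l)*(6 + l)/4 (A(l) = -(l + 6)*(l - 12)/4 = -(6 + l)*(-12 + l)/4 = -(-12 + l)*(6 + l)/4)
V(p) = 47/12 (V(p) = -141/(18 - 1/4*(-12)**2 + (3/2)*(-12)) = -141/(18 - 1/4*144 - 18) = -141/(18 - 36 - 18) = -141/(-36) = -141*(-1/36) = 47/12)
(V(36) - 1*23703) + C(147) = (47/12 - 1*23703) + (12 + 147) = (47/12 - 23703) + 159 = -284389/12 + 159 = -282481/12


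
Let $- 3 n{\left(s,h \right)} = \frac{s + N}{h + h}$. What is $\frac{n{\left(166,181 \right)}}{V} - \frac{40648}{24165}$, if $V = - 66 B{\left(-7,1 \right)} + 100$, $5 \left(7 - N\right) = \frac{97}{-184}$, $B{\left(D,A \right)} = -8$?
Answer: $- \frac{1700555248979}{1010817696960} \approx -1.6824$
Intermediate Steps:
$N = \frac{6537}{920}$ ($N = 7 - \frac{97 \frac{1}{-184}}{5} = 7 - \frac{97 \left(- \frac{1}{184}\right)}{5} = 7 - - \frac{97}{920} = 7 + \frac{97}{920} = \frac{6537}{920} \approx 7.1054$)
$V = 628$ ($V = \left(-66\right) \left(-8\right) + 100 = 528 + 100 = 628$)
$n{\left(s,h \right)} = - \frac{\frac{6537}{920} + s}{6 h}$ ($n{\left(s,h \right)} = - \frac{\left(s + \frac{6537}{920}\right) \frac{1}{h + h}}{3} = - \frac{\left(\frac{6537}{920} + s\right) \frac{1}{2 h}}{3} = - \frac{\frac{1}{2} \frac{1}{h} \left(\frac{6537}{920} + s\right)}{3} = - \frac{\frac{6537}{920} + s}{6 h}$)
$\frac{n{\left(166,181 \right)}}{V} - \frac{40648}{24165} = \frac{\frac{1}{5520} \cdot \frac{1}{181} \left(-6537 - 152720\right)}{628} - \frac{40648}{24165} = \frac{1}{5520} \cdot \frac{1}{181} \left(-6537 - 152720\right) \frac{1}{628} - \frac{40648}{24165} = \frac{1}{5520} \cdot \frac{1}{181} \left(-159257\right) \frac{1}{628} - \frac{40648}{24165} = \left(- \frac{159257}{999120}\right) \frac{1}{628} - \frac{40648}{24165} = - \frac{159257}{627447360} - \frac{40648}{24165} = - \frac{1700555248979}{1010817696960}$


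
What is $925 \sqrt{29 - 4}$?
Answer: $4625$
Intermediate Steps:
$925 \sqrt{29 - 4} = 925 \sqrt{25} = 925 \cdot 5 = 4625$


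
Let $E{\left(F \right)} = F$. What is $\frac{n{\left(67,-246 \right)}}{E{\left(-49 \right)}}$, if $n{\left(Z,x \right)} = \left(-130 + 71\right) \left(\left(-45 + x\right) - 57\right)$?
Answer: $- \frac{20532}{49} \approx -419.02$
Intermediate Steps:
$n{\left(Z,x \right)} = 6018 - 59 x$ ($n{\left(Z,x \right)} = - 59 \left(-102 + x\right) = 6018 - 59 x$)
$\frac{n{\left(67,-246 \right)}}{E{\left(-49 \right)}} = \frac{6018 - -14514}{-49} = \left(6018 + 14514\right) \left(- \frac{1}{49}\right) = 20532 \left(- \frac{1}{49}\right) = - \frac{20532}{49}$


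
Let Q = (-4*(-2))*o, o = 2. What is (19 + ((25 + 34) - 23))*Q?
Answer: 880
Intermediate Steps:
Q = 16 (Q = -4*(-2)*2 = 8*2 = 16)
(19 + ((25 + 34) - 23))*Q = (19 + ((25 + 34) - 23))*16 = (19 + (59 - 23))*16 = (19 + 36)*16 = 55*16 = 880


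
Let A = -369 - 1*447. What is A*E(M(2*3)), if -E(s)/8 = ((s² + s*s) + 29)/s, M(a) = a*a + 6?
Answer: 3870016/7 ≈ 5.5286e+5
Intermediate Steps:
M(a) = 6 + a² (M(a) = a² + 6 = 6 + a²)
E(s) = -8*(29 + 2*s²)/s (E(s) = -8*((s² + s*s) + 29)/s = -8*((s² + s²) + 29)/s = -8*(2*s² + 29)/s = -8*(29 + 2*s²)/s)
A = -816 (A = -369 - 447 = -816)
A*E(M(2*3)) = -816*(-232/(6 + (2*3)²) - 16*(6 + (2*3)²)) = -816*(-232/(6 + 6²) - 16*(6 + 6²)) = -816*(-232/(6 + 36) - 16*(6 + 36)) = -816*(-232/42 - 16*42) = -816*(-232*1/42 - 672) = -816*(-116/21 - 672) = -816*(-14228/21) = 3870016/7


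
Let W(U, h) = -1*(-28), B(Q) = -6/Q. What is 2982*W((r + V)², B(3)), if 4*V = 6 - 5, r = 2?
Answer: 83496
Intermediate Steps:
V = ¼ (V = (6 - 5)/4 = (¼)*1 = ¼ ≈ 0.25000)
W(U, h) = 28
2982*W((r + V)², B(3)) = 2982*28 = 83496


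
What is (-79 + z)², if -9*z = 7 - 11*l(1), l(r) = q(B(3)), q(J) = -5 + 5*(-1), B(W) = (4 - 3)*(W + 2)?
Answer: 8464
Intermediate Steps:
B(W) = 2 + W (B(W) = 1*(2 + W) = 2 + W)
q(J) = -10 (q(J) = -5 - 5 = -10)
l(r) = -10
z = -13 (z = -(7 - 11*(-10))/9 = -(7 + 110)/9 = -⅑*117 = -13)
(-79 + z)² = (-79 - 13)² = (-92)² = 8464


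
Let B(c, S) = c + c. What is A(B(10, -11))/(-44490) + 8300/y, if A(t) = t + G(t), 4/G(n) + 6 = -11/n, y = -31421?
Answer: -4845378634/18312755799 ≈ -0.26459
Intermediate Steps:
B(c, S) = 2*c
G(n) = 4/(-6 - 11/n)
A(t) = t - 4*t/(11 + 6*t)
A(B(10, -11))/(-44490) + 8300/y = ((2*10)*(7 + 6*(2*10))/(11 + 6*(2*10)))/(-44490) + 8300/(-31421) = (20*(7 + 6*20)/(11 + 6*20))*(-1/44490) + 8300*(-1/31421) = (20*(7 + 120)/(11 + 120))*(-1/44490) - 8300/31421 = (20*127/131)*(-1/44490) - 8300/31421 = (20*(1/131)*127)*(-1/44490) - 8300/31421 = (2540/131)*(-1/44490) - 8300/31421 = -254/582819 - 8300/31421 = -4845378634/18312755799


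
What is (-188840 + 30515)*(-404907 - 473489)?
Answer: 139072046700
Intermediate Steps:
(-188840 + 30515)*(-404907 - 473489) = -158325*(-878396) = 139072046700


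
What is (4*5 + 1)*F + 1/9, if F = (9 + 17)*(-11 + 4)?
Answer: -34397/9 ≈ -3821.9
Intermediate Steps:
F = -182 (F = 26*(-7) = -182)
(4*5 + 1)*F + 1/9 = (4*5 + 1)*(-182) + 1/9 = (20 + 1)*(-182) + ⅑ = 21*(-182) + ⅑ = -3822 + ⅑ = -34397/9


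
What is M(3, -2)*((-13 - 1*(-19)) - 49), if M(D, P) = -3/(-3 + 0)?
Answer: -43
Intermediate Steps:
M(D, P) = 1 (M(D, P) = -3/(-3) = -3*(-1/3) = 1)
M(3, -2)*((-13 - 1*(-19)) - 49) = 1*((-13 - 1*(-19)) - 49) = 1*((-13 + 19) - 49) = 1*(6 - 49) = 1*(-43) = -43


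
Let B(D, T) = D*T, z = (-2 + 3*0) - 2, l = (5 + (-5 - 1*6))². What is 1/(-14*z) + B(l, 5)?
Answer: 10081/56 ≈ 180.02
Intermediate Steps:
l = 36 (l = (5 + (-5 - 6))² = (5 - 11)² = (-6)² = 36)
z = -4 (z = (-2 + 0) - 2 = -2 - 2 = -4)
1/(-14*z) + B(l, 5) = 1/(-14*(-4)) + 36*5 = 1/56 + 180 = 10081/56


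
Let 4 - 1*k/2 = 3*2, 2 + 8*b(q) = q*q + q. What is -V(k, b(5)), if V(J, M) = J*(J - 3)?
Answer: -28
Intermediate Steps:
b(q) = -1/4 + q/8 + q**2/8 (b(q) = -1/4 + (q*q + q)/8 = -1/4 + (q**2 + q)/8 = -1/4 + (q + q**2)/8 = -1/4 + (q/8 + q**2/8) = -1/4 + q/8 + q**2/8)
k = -4 (k = 8 - 6*2 = 8 - 2*6 = 8 - 12 = -4)
V(J, M) = J*(-3 + J)
-V(k, b(5)) = -(-4)*(-3 - 4) = -(-4)*(-7) = -1*28 = -28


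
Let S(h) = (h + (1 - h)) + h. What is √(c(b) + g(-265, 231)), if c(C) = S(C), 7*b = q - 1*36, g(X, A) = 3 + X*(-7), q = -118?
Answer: √1837 ≈ 42.860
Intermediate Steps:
g(X, A) = 3 - 7*X
S(h) = 1 + h
b = -22 (b = (-118 - 1*36)/7 = (-118 - 36)/7 = (⅐)*(-154) = -22)
c(C) = 1 + C
√(c(b) + g(-265, 231)) = √((1 - 22) + (3 - 7*(-265))) = √(-21 + (3 + 1855)) = √(-21 + 1858) = √1837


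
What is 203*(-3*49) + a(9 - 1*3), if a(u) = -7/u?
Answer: -179053/6 ≈ -29842.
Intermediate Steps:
203*(-3*49) + a(9 - 1*3) = 203*(-3*49) - 7/(9 - 1*3) = 203*(-147) - 7/(9 - 3) = -29841 - 7/6 = -179053/6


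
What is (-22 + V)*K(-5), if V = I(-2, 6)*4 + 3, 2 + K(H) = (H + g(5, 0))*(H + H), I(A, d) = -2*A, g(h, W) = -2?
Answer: -204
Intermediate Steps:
K(H) = -2 + 2*H*(-2 + H) (K(H) = -2 + (H - 2)*(H + H) = -2 + (-2 + H)*(2*H) = -2 + 2*H*(-2 + H))
V = 19 (V = -2*(-2)*4 + 3 = 4*4 + 3 = 16 + 3 = 19)
(-22 + V)*K(-5) = (-22 + 19)*(-2 - 4*(-5) + 2*(-5)²) = -3*(-2 + 20 + 2*25) = -3*(-2 + 20 + 50) = -3*68 = -204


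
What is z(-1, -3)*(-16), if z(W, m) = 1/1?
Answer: -16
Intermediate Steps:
z(W, m) = 1
z(-1, -3)*(-16) = 1*(-16) = -16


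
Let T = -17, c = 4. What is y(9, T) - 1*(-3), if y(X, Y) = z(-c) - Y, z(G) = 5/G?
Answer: 75/4 ≈ 18.750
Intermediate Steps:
y(X, Y) = -5/4 - Y (y(X, Y) = 5/((-1*4)) - Y = 5/(-4) - Y = 5*(-¼) - Y = -5/4 - Y)
y(9, T) - 1*(-3) = (-5/4 - 1*(-17)) - 1*(-3) = (-5/4 + 17) + 3 = 63/4 + 3 = 75/4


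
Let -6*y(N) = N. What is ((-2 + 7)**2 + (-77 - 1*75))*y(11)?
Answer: 1397/6 ≈ 232.83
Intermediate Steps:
y(N) = -N/6
((-2 + 7)**2 + (-77 - 1*75))*y(11) = ((-2 + 7)**2 + (-77 - 1*75))*(-1/6*11) = (5**2 + (-77 - 75))*(-11/6) = (25 - 152)*(-11/6) = -127*(-11/6) = 1397/6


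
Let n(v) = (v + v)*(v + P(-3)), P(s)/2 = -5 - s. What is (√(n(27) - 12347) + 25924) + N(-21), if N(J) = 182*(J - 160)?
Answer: -7018 + I*√11105 ≈ -7018.0 + 105.38*I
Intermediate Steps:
P(s) = -10 - 2*s (P(s) = 2*(-5 - s) = -10 - 2*s)
n(v) = 2*v*(-4 + v) (n(v) = (v + v)*(v + (-10 - 2*(-3))) = (2*v)*(v + (-10 + 6)) = (2*v)*(v - 4) = (2*v)*(-4 + v) = 2*v*(-4 + v))
N(J) = -29120 + 182*J (N(J) = 182*(-160 + J) = -29120 + 182*J)
(√(n(27) - 12347) + 25924) + N(-21) = (√(2*27*(-4 + 27) - 12347) + 25924) + (-29120 + 182*(-21)) = (√(2*27*23 - 12347) + 25924) + (-29120 - 3822) = (√(1242 - 12347) + 25924) - 32942 = (√(-11105) + 25924) - 32942 = (I*√11105 + 25924) - 32942 = (25924 + I*√11105) - 32942 = -7018 + I*√11105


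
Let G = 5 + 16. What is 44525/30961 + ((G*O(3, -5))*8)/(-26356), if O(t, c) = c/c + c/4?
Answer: 587400631/408004058 ≈ 1.4397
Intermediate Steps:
G = 21
O(t, c) = 1 + c/4 (O(t, c) = 1 + c*(¼) = 1 + c/4)
44525/30961 + ((G*O(3, -5))*8)/(-26356) = 44525/30961 + ((21*(1 + (¼)*(-5)))*8)/(-26356) = 44525*(1/30961) + ((21*(1 - 5/4))*8)*(-1/26356) = 44525/30961 + ((21*(-¼))*8)*(-1/26356) = 44525/30961 - 21/4*8*(-1/26356) = 44525/30961 - 42*(-1/26356) = 44525/30961 + 21/13178 = 587400631/408004058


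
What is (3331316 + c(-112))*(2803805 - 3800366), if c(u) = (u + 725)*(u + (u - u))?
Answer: -3251439712260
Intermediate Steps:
c(u) = u*(725 + u) (c(u) = (725 + u)*(u + 0) = (725 + u)*u = u*(725 + u))
(3331316 + c(-112))*(2803805 - 3800366) = (3331316 - 112*(725 - 112))*(2803805 - 3800366) = (3331316 - 112*613)*(-996561) = (3331316 - 68656)*(-996561) = 3262660*(-996561) = -3251439712260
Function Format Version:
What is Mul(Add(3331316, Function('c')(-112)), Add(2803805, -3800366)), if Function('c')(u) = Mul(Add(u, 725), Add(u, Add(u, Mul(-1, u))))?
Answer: -3251439712260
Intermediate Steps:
Function('c')(u) = Mul(u, Add(725, u)) (Function('c')(u) = Mul(Add(725, u), Add(u, 0)) = Mul(Add(725, u), u) = Mul(u, Add(725, u)))
Mul(Add(3331316, Function('c')(-112)), Add(2803805, -3800366)) = Mul(Add(3331316, Mul(-112, Add(725, -112))), Add(2803805, -3800366)) = Mul(Add(3331316, Mul(-112, 613)), -996561) = Mul(Add(3331316, -68656), -996561) = Mul(3262660, -996561) = -3251439712260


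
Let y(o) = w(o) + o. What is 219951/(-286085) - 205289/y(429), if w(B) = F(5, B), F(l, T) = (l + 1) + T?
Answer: -58920141229/247177440 ≈ -238.37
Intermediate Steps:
F(l, T) = 1 + T + l (F(l, T) = (1 + l) + T = 1 + T + l)
w(B) = 6 + B (w(B) = 1 + B + 5 = 6 + B)
y(o) = 6 + 2*o (y(o) = (6 + o) + o = 6 + 2*o)
219951/(-286085) - 205289/y(429) = 219951/(-286085) - 205289/(6 + 2*429) = 219951*(-1/286085) - 205289/(6 + 858) = -219951/286085 - 205289/864 = -58920141229/247177440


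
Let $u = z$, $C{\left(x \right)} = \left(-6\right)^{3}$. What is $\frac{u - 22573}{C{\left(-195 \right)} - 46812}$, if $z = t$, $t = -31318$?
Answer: $\frac{53891}{47028} \approx 1.1459$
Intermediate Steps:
$C{\left(x \right)} = -216$
$z = -31318$
$u = -31318$
$\frac{u - 22573}{C{\left(-195 \right)} - 46812} = \frac{-31318 - 22573}{-216 - 46812} = - \frac{53891}{-47028} = \left(-53891\right) \left(- \frac{1}{47028}\right) = \frac{53891}{47028}$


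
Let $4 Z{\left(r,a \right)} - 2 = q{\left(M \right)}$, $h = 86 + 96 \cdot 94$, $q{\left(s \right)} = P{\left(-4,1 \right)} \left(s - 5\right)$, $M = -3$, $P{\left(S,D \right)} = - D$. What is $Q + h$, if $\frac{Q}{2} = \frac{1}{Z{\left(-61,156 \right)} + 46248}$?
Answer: $\frac{842684114}{92501} \approx 9110.0$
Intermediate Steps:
$q{\left(s \right)} = 5 - s$ ($q{\left(s \right)} = \left(-1\right) 1 \left(s - 5\right) = - (-5 + s) = 5 - s$)
$h = 9110$ ($h = 86 + 9024 = 9110$)
$Z{\left(r,a \right)} = \frac{5}{2}$ ($Z{\left(r,a \right)} = \frac{1}{2} + \frac{5 - -3}{4} = \frac{1}{2} + \frac{5 + 3}{4} = \frac{1}{2} + \frac{1}{4} \cdot 8 = \frac{1}{2} + 2 = \frac{5}{2}$)
$Q = \frac{4}{92501}$ ($Q = \frac{2}{\frac{5}{2} + 46248} = \frac{2}{\frac{92501}{2}} = 2 \cdot \frac{2}{92501} = \frac{4}{92501} \approx 4.3243 \cdot 10^{-5}$)
$Q + h = \frac{4}{92501} + 9110 = \frac{842684114}{92501}$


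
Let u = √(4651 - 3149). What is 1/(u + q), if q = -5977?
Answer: -5977/35723027 - √1502/35723027 ≈ -0.00016840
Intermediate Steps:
u = √1502 ≈ 38.756
1/(u + q) = 1/(√1502 - 5977) = 1/(-5977 + √1502)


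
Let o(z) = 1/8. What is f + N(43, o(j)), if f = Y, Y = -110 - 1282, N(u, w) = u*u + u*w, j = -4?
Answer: 3699/8 ≈ 462.38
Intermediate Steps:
o(z) = 1/8
N(u, w) = u**2 + u*w
Y = -1392
f = -1392
f + N(43, o(j)) = -1392 + 43*(43 + 1/8) = -1392 + 43*(345/8) = -1392 + 14835/8 = 3699/8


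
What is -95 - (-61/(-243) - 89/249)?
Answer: -1913909/20169 ≈ -94.894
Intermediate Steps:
-95 - (-61/(-243) - 89/249) = -95 - (-61*(-1/243) - 89*1/249) = -95 - (61/243 - 89/249) = -95 - 1*(-2146/20169) = -95 + 2146/20169 = -1913909/20169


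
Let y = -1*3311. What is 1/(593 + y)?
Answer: -1/2718 ≈ -0.00036792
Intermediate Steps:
y = -3311
1/(593 + y) = 1/(593 - 3311) = 1/(-2718) = -1/2718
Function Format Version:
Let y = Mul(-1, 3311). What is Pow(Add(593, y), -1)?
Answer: Rational(-1, 2718) ≈ -0.00036792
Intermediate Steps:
y = -3311
Pow(Add(593, y), -1) = Pow(Add(593, -3311), -1) = Pow(-2718, -1) = Rational(-1, 2718)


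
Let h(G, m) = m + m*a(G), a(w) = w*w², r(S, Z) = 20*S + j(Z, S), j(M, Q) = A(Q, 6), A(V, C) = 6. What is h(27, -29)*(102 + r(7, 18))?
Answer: -141567328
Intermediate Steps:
j(M, Q) = 6
r(S, Z) = 6 + 20*S (r(S, Z) = 20*S + 6 = 6 + 20*S)
a(w) = w³
h(G, m) = m + m*G³
h(27, -29)*(102 + r(7, 18)) = (-29*(1 + 27³))*(102 + (6 + 20*7)) = (-29*(1 + 19683))*(102 + (6 + 140)) = (-29*19684)*(102 + 146) = -570836*248 = -141567328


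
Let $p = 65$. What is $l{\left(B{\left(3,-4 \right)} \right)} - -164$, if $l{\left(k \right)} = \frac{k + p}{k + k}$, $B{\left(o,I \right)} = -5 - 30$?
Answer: $\frac{1145}{7} \approx 163.57$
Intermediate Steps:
$B{\left(o,I \right)} = -35$ ($B{\left(o,I \right)} = -5 - 30 = -35$)
$l{\left(k \right)} = \frac{65 + k}{2 k}$ ($l{\left(k \right)} = \frac{k + 65}{k + k} = \frac{65 + k}{2 k}$)
$l{\left(B{\left(3,-4 \right)} \right)} - -164 = \frac{65 - 35}{2 \left(-35\right)} - -164 = \frac{1}{2} \left(- \frac{1}{35}\right) 30 + 164 = - \frac{3}{7} + 164 = \frac{1145}{7}$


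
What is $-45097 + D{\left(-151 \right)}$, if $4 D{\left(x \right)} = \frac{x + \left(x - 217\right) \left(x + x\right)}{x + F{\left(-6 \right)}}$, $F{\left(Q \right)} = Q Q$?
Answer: $- \frac{4171121}{92} \approx -45338.0$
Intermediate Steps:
$F{\left(Q \right)} = Q^{2}$
$D{\left(x \right)} = \frac{x + 2 x \left(-217 + x\right)}{4 \left(36 + x\right)}$ ($D{\left(x \right)} = \frac{\left(x + \left(x - 217\right) \left(x + x\right)\right) \frac{1}{x + \left(-6\right)^{2}}}{4} = \frac{\left(x + \left(-217 + x\right) 2 x\right) \frac{1}{x + 36}}{4} = \frac{\left(x + 2 x \left(-217 + x\right)\right) \frac{1}{36 + x}}{4} = \frac{\frac{1}{36 + x} \left(x + 2 x \left(-217 + x\right)\right)}{4} = \frac{x + 2 x \left(-217 + x\right)}{4 \left(36 + x\right)}$)
$-45097 + D{\left(-151 \right)} = -45097 + \frac{1}{4} \left(-151\right) \frac{1}{36 - 151} \left(-433 + 2 \left(-151\right)\right) = -45097 + \frac{1}{4} \left(-151\right) \frac{1}{-115} \left(-433 - 302\right) = -45097 + \frac{1}{4} \left(-151\right) \left(- \frac{1}{115}\right) \left(-735\right) = -45097 - \frac{22197}{92} = - \frac{4171121}{92}$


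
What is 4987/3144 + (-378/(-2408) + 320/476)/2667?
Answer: 22690374757/14302096872 ≈ 1.5865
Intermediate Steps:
4987/3144 + (-378/(-2408) + 320/476)/2667 = 4987*(1/3144) + (-378*(-1/2408) + 320*(1/476))*(1/2667) = 4987/3144 + (27/172 + 80/119)*(1/2667) = 4987/3144 + (16973/20468)*(1/2667) = 4987/3144 + 16973/54588156 = 22690374757/14302096872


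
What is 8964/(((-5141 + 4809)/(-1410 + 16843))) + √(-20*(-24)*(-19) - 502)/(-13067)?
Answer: -416691 - I*√9622/13067 ≈ -4.1669e+5 - 0.0075068*I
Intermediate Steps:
8964/(((-5141 + 4809)/(-1410 + 16843))) + √(-20*(-24)*(-19) - 502)/(-13067) = 8964/((-332/15433)) + √(480*(-19) - 502)*(-1/13067) = 8964/((-332*1/15433)) + √(-9120 - 502)*(-1/13067) = 8964/(-332/15433) + √(-9622)*(-1/13067) = 8964*(-15433/332) + (I*√9622)*(-1/13067) = -416691 - I*√9622/13067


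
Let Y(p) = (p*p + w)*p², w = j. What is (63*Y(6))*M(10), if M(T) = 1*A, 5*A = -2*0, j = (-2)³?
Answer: 0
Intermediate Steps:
j = -8
A = 0 (A = (-2*0)/5 = (⅕)*0 = 0)
w = -8
Y(p) = p²*(-8 + p²) (Y(p) = (p*p - 8)*p² = (p² - 8)*p² = (-8 + p²)*p² = p²*(-8 + p²))
M(T) = 0 (M(T) = 1*0 = 0)
(63*Y(6))*M(10) = (63*(6²*(-8 + 6²)))*0 = (63*(36*(-8 + 36)))*0 = (63*(36*28))*0 = (63*1008)*0 = 63504*0 = 0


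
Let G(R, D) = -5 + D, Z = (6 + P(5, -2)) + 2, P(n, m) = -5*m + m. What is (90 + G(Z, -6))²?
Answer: 6241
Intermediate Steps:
P(n, m) = -4*m
Z = 16 (Z = (6 - 4*(-2)) + 2 = (6 + 8) + 2 = 14 + 2 = 16)
(90 + G(Z, -6))² = (90 + (-5 - 6))² = (90 - 11)² = 79² = 6241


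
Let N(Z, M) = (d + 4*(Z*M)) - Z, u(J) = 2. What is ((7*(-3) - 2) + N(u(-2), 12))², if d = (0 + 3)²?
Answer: 6400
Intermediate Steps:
d = 9 (d = 3² = 9)
N(Z, M) = 9 - Z + 4*M*Z (N(Z, M) = (9 + 4*(Z*M)) - Z = (9 + 4*(M*Z)) - Z = (9 + 4*M*Z) - Z = 9 - Z + 4*M*Z)
((7*(-3) - 2) + N(u(-2), 12))² = ((7*(-3) - 2) + (9 - 1*2 + 4*12*2))² = ((-21 - 2) + (9 - 2 + 96))² = (-23 + 103)² = 80² = 6400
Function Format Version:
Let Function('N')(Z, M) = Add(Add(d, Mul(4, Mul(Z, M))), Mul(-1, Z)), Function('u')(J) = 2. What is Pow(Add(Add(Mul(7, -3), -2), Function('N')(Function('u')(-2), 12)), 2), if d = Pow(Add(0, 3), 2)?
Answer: 6400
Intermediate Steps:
d = 9 (d = Pow(3, 2) = 9)
Function('N')(Z, M) = Add(9, Mul(-1, Z), Mul(4, M, Z)) (Function('N')(Z, M) = Add(Add(9, Mul(4, Mul(Z, M))), Mul(-1, Z)) = Add(Add(9, Mul(4, Mul(M, Z))), Mul(-1, Z)) = Add(Add(9, Mul(4, M, Z)), Mul(-1, Z)) = Add(9, Mul(-1, Z), Mul(4, M, Z)))
Pow(Add(Add(Mul(7, -3), -2), Function('N')(Function('u')(-2), 12)), 2) = Pow(Add(Add(Mul(7, -3), -2), Add(9, Mul(-1, 2), Mul(4, 12, 2))), 2) = Pow(Add(Add(-21, -2), Add(9, -2, 96)), 2) = Pow(Add(-23, 103), 2) = Pow(80, 2) = 6400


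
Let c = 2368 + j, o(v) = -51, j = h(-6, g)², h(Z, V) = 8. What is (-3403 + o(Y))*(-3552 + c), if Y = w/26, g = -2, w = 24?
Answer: 3868480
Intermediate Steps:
Y = 12/13 (Y = 24/26 = 24*(1/26) = 12/13 ≈ 0.92308)
j = 64 (j = 8² = 64)
c = 2432 (c = 2368 + 64 = 2432)
(-3403 + o(Y))*(-3552 + c) = (-3403 - 51)*(-3552 + 2432) = -3454*(-1120) = 3868480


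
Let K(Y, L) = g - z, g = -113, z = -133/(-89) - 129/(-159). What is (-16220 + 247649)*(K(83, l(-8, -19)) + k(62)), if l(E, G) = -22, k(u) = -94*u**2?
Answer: -394578532211061/4717 ≈ -8.3650e+10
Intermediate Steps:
z = 10876/4717 (z = -133*(-1/89) - 129*(-1/159) = 133/89 + 43/53 = 10876/4717 ≈ 2.3057)
K(Y, L) = -543897/4717 (K(Y, L) = -113 - 1*10876/4717 = -113 - 10876/4717 = -543897/4717)
(-16220 + 247649)*(K(83, l(-8, -19)) + k(62)) = (-16220 + 247649)*(-543897/4717 - 94*62**2) = 231429*(-543897/4717 - 94*3844) = 231429*(-543897/4717 - 361336) = 231429*(-1704965809/4717) = -394578532211061/4717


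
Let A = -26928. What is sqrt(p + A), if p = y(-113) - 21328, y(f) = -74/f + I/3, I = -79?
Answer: I*sqrt(5548578771)/339 ≈ 219.73*I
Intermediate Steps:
y(f) = -79/3 - 74/f (y(f) = -74/f - 79/3 = -79/3 - 74/f)
p = -7238897/339 (p = (-79/3 - 74/(-113)) - 21328 = (-79/3 - 74*(-1/113)) - 21328 = (-79/3 + 74/113) - 21328 = -8705/339 - 21328 = -7238897/339 ≈ -21354.)
sqrt(p + A) = sqrt(-7238897/339 - 26928) = sqrt(-16367489/339) = I*sqrt(5548578771)/339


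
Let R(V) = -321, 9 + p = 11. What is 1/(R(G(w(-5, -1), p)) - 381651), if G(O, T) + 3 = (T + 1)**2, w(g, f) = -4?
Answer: -1/381972 ≈ -2.6180e-6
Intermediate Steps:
p = 2 (p = -9 + 11 = 2)
G(O, T) = -3 + (1 + T)**2 (G(O, T) = -3 + (T + 1)**2 = -3 + (1 + T)**2)
1/(R(G(w(-5, -1), p)) - 381651) = 1/(-321 - 381651) = 1/(-381972) = -1/381972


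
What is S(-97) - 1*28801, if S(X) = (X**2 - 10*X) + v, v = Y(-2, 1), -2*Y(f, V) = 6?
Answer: -18425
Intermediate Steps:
Y(f, V) = -3 (Y(f, V) = -1/2*6 = -3)
v = -3
S(X) = -3 + X**2 - 10*X (S(X) = (X**2 - 10*X) - 3 = -3 + X**2 - 10*X)
S(-97) - 1*28801 = (-3 + (-97)**2 - 10*(-97)) - 1*28801 = (-3 + 9409 + 970) - 28801 = 10376 - 28801 = -18425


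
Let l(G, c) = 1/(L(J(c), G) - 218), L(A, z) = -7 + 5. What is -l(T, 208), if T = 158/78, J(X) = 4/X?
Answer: 1/220 ≈ 0.0045455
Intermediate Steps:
T = 79/39 (T = 158*(1/78) = 79/39 ≈ 2.0256)
L(A, z) = -2
l(G, c) = -1/220 (l(G, c) = 1/(-2 - 218) = 1/(-220) = -1/220)
-l(T, 208) = -1*(-1/220) = 1/220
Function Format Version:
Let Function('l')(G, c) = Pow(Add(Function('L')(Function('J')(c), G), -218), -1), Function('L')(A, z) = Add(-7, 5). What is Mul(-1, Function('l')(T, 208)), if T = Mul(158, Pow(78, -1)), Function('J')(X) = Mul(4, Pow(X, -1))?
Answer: Rational(1, 220) ≈ 0.0045455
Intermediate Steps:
T = Rational(79, 39) (T = Mul(158, Rational(1, 78)) = Rational(79, 39) ≈ 2.0256)
Function('L')(A, z) = -2
Function('l')(G, c) = Rational(-1, 220) (Function('l')(G, c) = Pow(Add(-2, -218), -1) = Pow(-220, -1) = Rational(-1, 220))
Mul(-1, Function('l')(T, 208)) = Mul(-1, Rational(-1, 220)) = Rational(1, 220)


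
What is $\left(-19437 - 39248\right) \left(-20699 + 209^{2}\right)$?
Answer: $-1348698670$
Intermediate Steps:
$\left(-19437 - 39248\right) \left(-20699 + 209^{2}\right) = - 58685 \left(-20699 + 43681\right) = \left(-58685\right) 22982 = -1348698670$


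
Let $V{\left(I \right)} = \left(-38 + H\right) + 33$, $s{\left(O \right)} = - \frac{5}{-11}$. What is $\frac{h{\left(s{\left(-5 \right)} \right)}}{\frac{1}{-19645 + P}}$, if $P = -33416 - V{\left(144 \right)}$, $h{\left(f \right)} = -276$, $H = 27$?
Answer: $14650908$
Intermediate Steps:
$s{\left(O \right)} = \frac{5}{11}$ ($s{\left(O \right)} = \left(-5\right) \left(- \frac{1}{11}\right) = \frac{5}{11}$)
$V{\left(I \right)} = 22$ ($V{\left(I \right)} = \left(-38 + 27\right) + 33 = -11 + 33 = 22$)
$P = -33438$ ($P = -33416 - 22 = -33438$)
$\frac{h{\left(s{\left(-5 \right)} \right)}}{\frac{1}{-19645 + P}} = - \frac{276}{\frac{1}{-19645 - 33438}} = - \frac{276}{\frac{1}{-53083}} = - \frac{276}{- \frac{1}{53083}} = \left(-276\right) \left(-53083\right) = 14650908$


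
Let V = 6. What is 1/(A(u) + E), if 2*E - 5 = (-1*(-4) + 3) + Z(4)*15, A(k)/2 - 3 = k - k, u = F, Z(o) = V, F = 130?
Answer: 1/57 ≈ 0.017544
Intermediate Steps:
Z(o) = 6
u = 130
A(k) = 6 (A(k) = 6 + 2*(k - k) = 6 + 2*0 = 6 + 0 = 6)
E = 51 (E = 5/2 + ((-1*(-4) + 3) + 6*15)/2 = 5/2 + ((4 + 3) + 90)/2 = 5/2 + (7 + 90)/2 = 5/2 + (½)*97 = 5/2 + 97/2 = 51)
1/(A(u) + E) = 1/(6 + 51) = 1/57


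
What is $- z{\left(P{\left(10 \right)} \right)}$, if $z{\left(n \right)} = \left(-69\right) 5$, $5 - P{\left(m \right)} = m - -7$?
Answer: $345$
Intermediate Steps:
$P{\left(m \right)} = -2 - m$ ($P{\left(m \right)} = 5 - \left(m - -7\right) = 5 - \left(m + 7\right) = 5 - \left(7 + m\right) = -2 - m$)
$z{\left(n \right)} = -345$
$- z{\left(P{\left(10 \right)} \right)} = \left(-1\right) \left(-345\right) = 345$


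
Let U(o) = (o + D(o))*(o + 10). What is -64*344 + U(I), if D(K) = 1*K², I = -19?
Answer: -25094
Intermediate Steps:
D(K) = K²
U(o) = (10 + o)*(o + o²) (U(o) = (o + o²)*(o + 10) = (o + o²)*(10 + o) = (10 + o)*(o + o²))
-64*344 + U(I) = -64*344 - 19*(10 + (-19)² + 11*(-19)) = -22016 - 19*(10 + 361 - 209) = -22016 - 19*162 = -22016 - 3078 = -25094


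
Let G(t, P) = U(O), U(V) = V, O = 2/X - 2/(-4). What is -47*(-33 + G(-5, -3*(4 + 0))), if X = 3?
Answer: 8977/6 ≈ 1496.2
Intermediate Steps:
O = 7/6 (O = 2/3 - 2/(-4) = 2*(⅓) - 2*(-¼) = ⅔ + ½ = 7/6 ≈ 1.1667)
G(t, P) = 7/6
-47*(-33 + G(-5, -3*(4 + 0))) = -47*(-33 + 7/6) = -47*(-191/6) = 8977/6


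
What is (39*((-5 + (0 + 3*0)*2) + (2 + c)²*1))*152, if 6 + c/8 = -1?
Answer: 17256408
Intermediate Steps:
c = -56 (c = -48 + 8*(-1) = -48 - 8 = -56)
(39*((-5 + (0 + 3*0)*2) + (2 + c)²*1))*152 = (39*((-5 + (0 + 3*0)*2) + (2 - 56)²*1))*152 = (39*((-5 + (0 + 0)*2) + (-54)²*1))*152 = (39*((-5 + 0*2) + 2916*1))*152 = (39*((-5 + 0) + 2916))*152 = (39*(-5 + 2916))*152 = (39*2911)*152 = 113529*152 = 17256408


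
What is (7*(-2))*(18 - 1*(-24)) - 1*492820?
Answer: -493408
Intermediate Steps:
(7*(-2))*(18 - 1*(-24)) - 1*492820 = -14*(18 + 24) - 492820 = -14*42 - 492820 = -588 - 492820 = -493408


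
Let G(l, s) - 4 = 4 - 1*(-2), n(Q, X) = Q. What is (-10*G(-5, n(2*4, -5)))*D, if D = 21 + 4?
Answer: -2500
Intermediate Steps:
D = 25
G(l, s) = 10 (G(l, s) = 4 + (4 - 1*(-2)) = 4 + (4 + 2) = 4 + 6 = 10)
(-10*G(-5, n(2*4, -5)))*D = -10*10*25 = -100*25 = -2500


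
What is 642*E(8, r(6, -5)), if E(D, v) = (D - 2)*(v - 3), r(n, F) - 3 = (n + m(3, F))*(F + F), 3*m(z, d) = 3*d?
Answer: -38520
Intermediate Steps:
m(z, d) = d (m(z, d) = (3*d)/3 = d)
r(n, F) = 3 + 2*F*(F + n) (r(n, F) = 3 + (n + F)*(F + F) = 3 + (F + n)*(2*F) = 3 + 2*F*(F + n))
E(D, v) = (-3 + v)*(-2 + D) (E(D, v) = (-2 + D)*(-3 + v) = (-3 + v)*(-2 + D))
642*E(8, r(6, -5)) = 642*(6 - 3*8 - 2*(3 + 2*(-5)² + 2*(-5)*6) + 8*(3 + 2*(-5)² + 2*(-5)*6)) = 642*(6 - 24 - 2*(3 + 2*25 - 60) + 8*(3 + 2*25 - 60)) = 642*(6 - 24 - 2*(3 + 50 - 60) + 8*(3 + 50 - 60)) = 642*(6 - 24 - 2*(-7) + 8*(-7)) = 642*(6 - 24 + 14 - 56) = 642*(-60) = -38520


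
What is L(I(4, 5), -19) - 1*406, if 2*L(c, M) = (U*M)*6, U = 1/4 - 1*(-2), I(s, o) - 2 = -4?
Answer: -2137/4 ≈ -534.25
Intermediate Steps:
I(s, o) = -2 (I(s, o) = 2 - 4 = -2)
U = 9/4 (U = ¼ + 2 = 9/4 ≈ 2.2500)
L(c, M) = 27*M/4 (L(c, M) = ((9*M/4)*6)/2 = (27*M/2)/2 = 27*M/4)
L(I(4, 5), -19) - 1*406 = (27/4)*(-19) - 1*406 = -513/4 - 406 = -2137/4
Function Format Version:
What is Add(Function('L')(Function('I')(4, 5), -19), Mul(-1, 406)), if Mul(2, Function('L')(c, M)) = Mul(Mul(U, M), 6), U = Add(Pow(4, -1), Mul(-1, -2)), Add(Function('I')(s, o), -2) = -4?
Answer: Rational(-2137, 4) ≈ -534.25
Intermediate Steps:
Function('I')(s, o) = -2 (Function('I')(s, o) = Add(2, -4) = -2)
U = Rational(9, 4) (U = Add(Rational(1, 4), 2) = Rational(9, 4) ≈ 2.2500)
Function('L')(c, M) = Mul(Rational(27, 4), M) (Function('L')(c, M) = Mul(Rational(1, 2), Mul(Mul(Rational(9, 4), M), 6)) = Mul(Rational(1, 2), Mul(Rational(27, 2), M)) = Mul(Rational(27, 4), M))
Add(Function('L')(Function('I')(4, 5), -19), Mul(-1, 406)) = Add(Mul(Rational(27, 4), -19), Mul(-1, 406)) = Add(Rational(-513, 4), -406) = Rational(-2137, 4)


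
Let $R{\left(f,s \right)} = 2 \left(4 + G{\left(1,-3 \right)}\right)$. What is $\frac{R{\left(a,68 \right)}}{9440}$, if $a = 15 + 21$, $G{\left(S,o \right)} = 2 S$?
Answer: $\frac{3}{2360} \approx 0.0012712$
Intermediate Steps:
$a = 36$
$R{\left(f,s \right)} = 12$ ($R{\left(f,s \right)} = 2 \left(4 + 2 \cdot 1\right) = 2 \left(4 + 2\right) = 2 \cdot 6 = 12$)
$\frac{R{\left(a,68 \right)}}{9440} = \frac{12}{9440} = 12 \cdot \frac{1}{9440} = \frac{3}{2360}$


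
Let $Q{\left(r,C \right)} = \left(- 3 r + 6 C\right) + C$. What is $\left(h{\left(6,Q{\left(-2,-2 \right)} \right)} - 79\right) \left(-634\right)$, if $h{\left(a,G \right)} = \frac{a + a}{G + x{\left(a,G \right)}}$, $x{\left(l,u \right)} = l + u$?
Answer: $\frac{254234}{5} \approx 50847.0$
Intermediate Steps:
$Q{\left(r,C \right)} = - 3 r + 7 C$
$h{\left(a,G \right)} = \frac{2 a}{a + 2 G}$ ($h{\left(a,G \right)} = \frac{a + a}{G + \left(a + G\right)} = \frac{2 a}{G + \left(G + a\right)} = \frac{2 a}{a + 2 G}$)
$\left(h{\left(6,Q{\left(-2,-2 \right)} \right)} - 79\right) \left(-634\right) = \left(2 \cdot 6 \frac{1}{6 + 2 \left(\left(-3\right) \left(-2\right) + 7 \left(-2\right)\right)} - 79\right) \left(-634\right) = \left(2 \cdot 6 \frac{1}{6 + 2 \left(6 - 14\right)} - 79\right) \left(-634\right) = \left(2 \cdot 6 \frac{1}{6 + 2 \left(-8\right)} - 79\right) \left(-634\right) = \left(2 \cdot 6 \frac{1}{6 - 16} - 79\right) \left(-634\right) = \left(2 \cdot 6 \frac{1}{-10} - 79\right) \left(-634\right) = \left(2 \cdot 6 \left(- \frac{1}{10}\right) - 79\right) \left(-634\right) = \left(- \frac{6}{5} - 79\right) \left(-634\right) = \left(- \frac{401}{5}\right) \left(-634\right) = \frac{254234}{5}$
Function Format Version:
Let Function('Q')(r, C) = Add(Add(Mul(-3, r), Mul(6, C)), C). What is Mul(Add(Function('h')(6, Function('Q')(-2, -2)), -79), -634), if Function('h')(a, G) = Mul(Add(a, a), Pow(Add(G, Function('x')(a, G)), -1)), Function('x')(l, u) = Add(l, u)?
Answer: Rational(254234, 5) ≈ 50847.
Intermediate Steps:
Function('Q')(r, C) = Add(Mul(-3, r), Mul(7, C))
Function('h')(a, G) = Mul(2, a, Pow(Add(a, Mul(2, G)), -1)) (Function('h')(a, G) = Mul(Add(a, a), Pow(Add(G, Add(a, G)), -1)) = Mul(Mul(2, a), Pow(Add(G, Add(G, a)), -1)) = Mul(Mul(2, a), Pow(Add(a, Mul(2, G)), -1)) = Mul(2, a, Pow(Add(a, Mul(2, G)), -1)))
Mul(Add(Function('h')(6, Function('Q')(-2, -2)), -79), -634) = Mul(Add(Mul(2, 6, Pow(Add(6, Mul(2, Add(Mul(-3, -2), Mul(7, -2)))), -1)), -79), -634) = Mul(Add(Mul(2, 6, Pow(Add(6, Mul(2, Add(6, -14))), -1)), -79), -634) = Mul(Add(Mul(2, 6, Pow(Add(6, Mul(2, -8)), -1)), -79), -634) = Mul(Add(Mul(2, 6, Pow(Add(6, -16), -1)), -79), -634) = Mul(Add(Mul(2, 6, Pow(-10, -1)), -79), -634) = Mul(Add(Mul(2, 6, Rational(-1, 10)), -79), -634) = Mul(Add(Rational(-6, 5), -79), -634) = Mul(Rational(-401, 5), -634) = Rational(254234, 5)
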